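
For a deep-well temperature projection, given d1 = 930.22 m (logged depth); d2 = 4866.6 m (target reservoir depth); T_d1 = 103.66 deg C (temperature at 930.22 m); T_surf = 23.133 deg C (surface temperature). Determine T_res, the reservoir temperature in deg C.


Step 1: grad = (T_d1 - T_surf)/d1 * 1000 = (103.66 - 23.133)/930.22 * 1000 = 86.56769 deg C/km
Step 2: T_res = T_surf + grad*d2/1000 = 23.133 + 86.56769*4866.6/1000 = 444.42 deg C
T_res = 444.42 deg C


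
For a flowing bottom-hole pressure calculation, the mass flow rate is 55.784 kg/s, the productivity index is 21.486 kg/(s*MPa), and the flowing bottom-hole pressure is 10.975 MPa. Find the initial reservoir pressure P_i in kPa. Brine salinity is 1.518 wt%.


P_i = P_wf + mdot / PI
P_i = 10.975 + 55.784 / 21.486
P_i = 13.57130 MPa
Convert: 13.57130 MPa * 1000.0 = 13571 kPa
P_i = 13571 kPa


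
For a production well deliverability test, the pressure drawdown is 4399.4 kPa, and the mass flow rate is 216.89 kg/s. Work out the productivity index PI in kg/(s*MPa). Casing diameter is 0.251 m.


PI = mdot * 1000 / dP
PI = 216.89 * 1000 / 4399.4
PI = 49.300 kg/(s*MPa)


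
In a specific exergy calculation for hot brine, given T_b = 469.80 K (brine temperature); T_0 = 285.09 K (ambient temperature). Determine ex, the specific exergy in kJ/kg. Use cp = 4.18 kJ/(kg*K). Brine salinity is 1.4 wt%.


ex = cp * ((T_b - T_0) - T_0 * ln(T_b/T_0))
ex = 4.18 * ((469.80 - 285.09) - 285.09 * ln(469.80/285.09))
ex = 176.84 kJ/kg


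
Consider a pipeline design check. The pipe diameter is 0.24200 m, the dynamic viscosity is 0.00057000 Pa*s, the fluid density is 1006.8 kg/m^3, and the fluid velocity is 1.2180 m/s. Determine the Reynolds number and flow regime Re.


Step 1: Re = rho*vel*D/mu = 1006.8*1.218*0.242/0.00057 = 5.2063e+05
Step 2: Re = 5.2063e+05 > 4000, so flow is turbulent.
Re = 5.2063e+05 (turbulent)


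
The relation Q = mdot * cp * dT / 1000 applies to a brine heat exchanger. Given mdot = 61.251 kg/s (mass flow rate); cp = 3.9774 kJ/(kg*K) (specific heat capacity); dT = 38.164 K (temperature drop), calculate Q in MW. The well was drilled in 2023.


Q = mdot * cp * dT / 1000
Q = 61.251 * 3.9774 * 38.164 / 1000
Q = 9.2975 MW


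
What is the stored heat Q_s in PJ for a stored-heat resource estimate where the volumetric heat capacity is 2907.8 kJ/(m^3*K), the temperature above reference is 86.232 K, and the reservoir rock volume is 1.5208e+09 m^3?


Q_s = Vr * rhoc * dT / 1e12
Q_s = 1.5208e+09 * 2907.8 * 86.232 / 1e12
Q_s = 381.33 PJ


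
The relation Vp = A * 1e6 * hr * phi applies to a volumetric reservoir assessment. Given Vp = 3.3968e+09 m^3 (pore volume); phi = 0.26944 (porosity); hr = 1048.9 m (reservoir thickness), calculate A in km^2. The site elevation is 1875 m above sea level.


A = Vp / (1e6 * hr * phi)
A = 3.3968e+09 / (1e6 * 1048.9 * 0.26944)
A = 12.019 km^2


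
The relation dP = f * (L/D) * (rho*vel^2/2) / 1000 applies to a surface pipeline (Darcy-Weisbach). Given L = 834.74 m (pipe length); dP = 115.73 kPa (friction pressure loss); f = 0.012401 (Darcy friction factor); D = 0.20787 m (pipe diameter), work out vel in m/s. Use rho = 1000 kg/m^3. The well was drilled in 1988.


vel = sqrt(dP*1000*2*D / (f*L*rho))
vel = sqrt(115.73*1000*2*0.20787 / (0.012401*834.74*1000))
vel = 2.1559 m/s


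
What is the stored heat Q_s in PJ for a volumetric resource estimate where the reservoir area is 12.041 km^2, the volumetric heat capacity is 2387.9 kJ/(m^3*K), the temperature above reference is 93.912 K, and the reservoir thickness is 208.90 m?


Step 1: Vr = A*1e6*hr = 12.041*1e6*208.9 = 2.515365e+09 m^3
Step 2: Q_s = Vr*rhoc*dT/1e12 = 2.515365e+09*2387.9*93.912/1e12 = 564.08 PJ
Q_s = 564.08 PJ


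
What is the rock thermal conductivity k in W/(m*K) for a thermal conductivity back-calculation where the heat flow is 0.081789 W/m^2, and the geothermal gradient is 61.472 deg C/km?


k = q / (grad / 1000)
k = 0.081789 / (61.472 / 1000)
k = 1.3305 W/(m*K)


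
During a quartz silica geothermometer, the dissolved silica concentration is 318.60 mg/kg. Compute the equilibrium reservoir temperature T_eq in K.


T_eq = 1309 / (5.19 - log10(SiO2)) - 273.15
T_eq = 1309 / (5.19 - log10(318.60)) - 273.15
T_eq = 214.0550 deg C
Convert to K: 214.0550 + 273.15 = 487.20 K
T_eq = 487.20 K


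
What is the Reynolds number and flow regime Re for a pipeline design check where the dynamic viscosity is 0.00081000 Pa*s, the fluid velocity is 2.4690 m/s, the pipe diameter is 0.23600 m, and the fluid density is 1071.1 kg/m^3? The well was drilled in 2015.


Step 1: Re = rho*vel*D/mu = 1071.1*2.469*0.236/0.00081 = 7.7051e+05
Step 2: Re = 7.7051e+05 > 4000, so flow is turbulent.
Re = 7.7051e+05 (turbulent)


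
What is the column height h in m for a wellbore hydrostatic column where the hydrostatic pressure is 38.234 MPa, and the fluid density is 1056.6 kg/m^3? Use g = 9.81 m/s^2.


h = P * 1e6 / (g * rho)
h = 38.234 * 1e6 / (9.81 * 1056.6)
h = 3688.7 m


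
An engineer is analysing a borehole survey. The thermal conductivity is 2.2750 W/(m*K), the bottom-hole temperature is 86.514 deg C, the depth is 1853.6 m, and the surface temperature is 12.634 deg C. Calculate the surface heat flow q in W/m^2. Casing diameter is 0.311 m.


Step 1: grad = (T_d - T_surf)/d * 1000 = (86.514 - 12.634)/1853.6 * 1000 = 39.85757 deg C/km
Step 2: q = k * grad / 1000 = 2.275 * 39.85757 / 1000 = 0.090676 W/m^2
q = 0.090676 W/m^2


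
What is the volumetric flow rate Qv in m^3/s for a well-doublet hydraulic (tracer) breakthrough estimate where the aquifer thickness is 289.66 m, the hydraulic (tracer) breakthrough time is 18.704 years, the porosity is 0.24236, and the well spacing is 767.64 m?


Qv = pi*hr*phi*L^2 / (3*t_bt*365.25*86400)
Qv = pi*289.66*0.24236*767.64^2 / (3*18.704*365.25*86400)
Qv = 0.073393 m^3/s


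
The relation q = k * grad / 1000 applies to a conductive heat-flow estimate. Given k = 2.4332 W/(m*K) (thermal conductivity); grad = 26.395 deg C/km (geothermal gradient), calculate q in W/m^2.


q = k * grad / 1000
q = 2.4332 * 26.395 / 1000
q = 0.064224 W/m^2


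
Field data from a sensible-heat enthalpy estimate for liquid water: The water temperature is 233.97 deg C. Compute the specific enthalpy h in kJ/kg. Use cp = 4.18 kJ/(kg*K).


h = cp * T
h = 4.18 * 233.97
h = 977.99 kJ/kg


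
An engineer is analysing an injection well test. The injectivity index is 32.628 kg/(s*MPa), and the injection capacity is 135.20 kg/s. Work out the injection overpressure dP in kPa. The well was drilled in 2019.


dP = mdot * 1000 / II
dP = 135.20 * 1000 / 32.628
dP = 4143.7 kPa


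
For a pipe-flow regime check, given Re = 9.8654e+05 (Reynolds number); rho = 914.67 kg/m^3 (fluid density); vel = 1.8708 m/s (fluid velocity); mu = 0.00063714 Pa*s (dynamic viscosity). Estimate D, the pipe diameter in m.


D = Re * mu / (rho * vel)
D = 9.8654e+05 * 0.00063714 / (914.67 * 1.8708)
D = 0.36733 m


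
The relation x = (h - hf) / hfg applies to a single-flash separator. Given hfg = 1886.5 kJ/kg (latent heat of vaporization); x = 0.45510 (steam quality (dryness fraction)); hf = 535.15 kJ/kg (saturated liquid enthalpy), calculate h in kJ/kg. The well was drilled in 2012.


h = hf + x * hfg
h = 535.15 + 0.45510 * 1886.5
h = 1393.7 kJ/kg


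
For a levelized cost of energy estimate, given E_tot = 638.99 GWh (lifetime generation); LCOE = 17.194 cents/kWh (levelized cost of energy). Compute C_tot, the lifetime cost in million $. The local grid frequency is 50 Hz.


C_tot = LCOE / 100 * E_tot
C_tot = 17.194 / 100 * 638.99
C_tot = 109.87 million $


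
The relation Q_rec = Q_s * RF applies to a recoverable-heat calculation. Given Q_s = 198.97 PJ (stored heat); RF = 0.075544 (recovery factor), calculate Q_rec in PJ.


Q_rec = Q_s * RF
Q_rec = 198.97 * 0.075544
Q_rec = 15.031 PJ


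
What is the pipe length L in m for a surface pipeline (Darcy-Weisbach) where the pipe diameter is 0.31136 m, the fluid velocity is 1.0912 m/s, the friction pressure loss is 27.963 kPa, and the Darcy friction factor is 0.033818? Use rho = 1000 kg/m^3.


L = dP*1000*D / (f*rho*vel^2/2)
L = 27.963*1000*0.31136 / (0.033818*1000*1.0912^2/2)
L = 432.43 m


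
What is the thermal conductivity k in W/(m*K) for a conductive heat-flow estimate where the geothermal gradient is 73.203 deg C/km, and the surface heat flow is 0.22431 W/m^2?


k = q * 1000 / grad
k = 0.22431 * 1000 / 73.203
k = 3.0642 W/(m*K)


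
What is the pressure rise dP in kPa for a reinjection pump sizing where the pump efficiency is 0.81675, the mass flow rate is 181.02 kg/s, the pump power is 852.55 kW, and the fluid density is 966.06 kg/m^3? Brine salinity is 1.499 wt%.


dP = P_pump * rho * eta / mdot
dP = 852.55 * 966.06 * 0.81675 / 181.02
dP = 3716.1 kPa


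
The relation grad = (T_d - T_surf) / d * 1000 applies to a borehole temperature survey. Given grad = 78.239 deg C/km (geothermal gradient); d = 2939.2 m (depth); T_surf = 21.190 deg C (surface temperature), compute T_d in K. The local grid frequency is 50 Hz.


T_d = T_surf + grad * d / 1000
T_d = 21.190 + 78.239 * 2939.2 / 1000
T_d = 251.1501 deg C
Convert to K: 251.1501 + 273.15 = 524.30 K
T_d = 524.30 K


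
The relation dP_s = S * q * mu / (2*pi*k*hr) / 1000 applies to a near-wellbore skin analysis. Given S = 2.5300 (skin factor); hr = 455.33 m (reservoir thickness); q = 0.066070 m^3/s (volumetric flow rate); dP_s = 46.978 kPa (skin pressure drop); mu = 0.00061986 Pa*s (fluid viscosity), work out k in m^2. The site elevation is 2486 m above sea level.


k = S*q*mu / (2*pi*dP_s*1000*hr)
k = 2.5300*0.066070*0.00061986 / (2*pi*46.978*1000*455.33)
k = 7.7094e-13 m^2


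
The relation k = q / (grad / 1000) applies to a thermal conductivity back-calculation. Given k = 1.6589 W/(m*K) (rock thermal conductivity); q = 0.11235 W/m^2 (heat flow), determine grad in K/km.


grad = q / k * 1000
grad = 0.11235 / 1.6589 * 1000
grad = 67.72560 deg C/km
Convert: 67.72560 deg C/km * 1.0 = 67.726 K/km
grad = 67.726 K/km


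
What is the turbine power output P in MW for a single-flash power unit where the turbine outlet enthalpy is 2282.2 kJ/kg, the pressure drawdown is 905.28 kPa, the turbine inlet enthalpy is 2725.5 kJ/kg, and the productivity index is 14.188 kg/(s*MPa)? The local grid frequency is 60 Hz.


Step 1: mdot = PI * dP / 1000 = 14.188 * 905.28 / 1000 = 12.84411 kg/s
Step 2: P = mdot*(h_in - h_out)/1000 = 12.84411*(2725.5 - 2282.2)/1000 = 5.6938 MW
P = 5.6938 MW


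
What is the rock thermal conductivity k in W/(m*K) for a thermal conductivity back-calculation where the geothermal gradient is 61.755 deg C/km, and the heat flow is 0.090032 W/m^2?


k = q / (grad / 1000)
k = 0.090032 / (61.755 / 1000)
k = 1.4579 W/(m*K)


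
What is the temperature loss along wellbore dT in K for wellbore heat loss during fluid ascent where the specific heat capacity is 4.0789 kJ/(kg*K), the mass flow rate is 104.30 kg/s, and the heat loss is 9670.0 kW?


dT = Q_loss / (mdot * cp)
dT = 9670.0 / (104.30 * 4.0789)
dT = 22.730 K


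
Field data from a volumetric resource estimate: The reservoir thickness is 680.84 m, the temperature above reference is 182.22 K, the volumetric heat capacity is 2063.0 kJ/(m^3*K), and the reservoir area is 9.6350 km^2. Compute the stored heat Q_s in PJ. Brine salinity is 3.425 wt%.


Step 1: Vr = A*1e6*hr = 9.635*1e6*680.84 = 6.559893e+09 m^3
Step 2: Q_s = Vr*rhoc*dT/1e12 = 6.559893e+09*2063.0*182.22/1e12 = 2466.0 PJ
Q_s = 2466.0 PJ


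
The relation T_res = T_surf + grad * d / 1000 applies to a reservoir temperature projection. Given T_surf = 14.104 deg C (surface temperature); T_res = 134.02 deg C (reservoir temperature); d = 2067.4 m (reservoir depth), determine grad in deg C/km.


grad = (T_res - T_surf) / d * 1000
grad = (134.02 - 14.104) / 2067.4 * 1000
grad = 58.003 deg C/km


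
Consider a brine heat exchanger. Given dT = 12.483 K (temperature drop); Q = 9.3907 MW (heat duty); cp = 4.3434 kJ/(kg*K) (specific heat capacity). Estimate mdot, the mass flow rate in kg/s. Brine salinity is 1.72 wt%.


mdot = Q * 1000 / (cp * dT)
mdot = 9.3907 * 1000 / (4.3434 * 12.483)
mdot = 173.20 kg/s


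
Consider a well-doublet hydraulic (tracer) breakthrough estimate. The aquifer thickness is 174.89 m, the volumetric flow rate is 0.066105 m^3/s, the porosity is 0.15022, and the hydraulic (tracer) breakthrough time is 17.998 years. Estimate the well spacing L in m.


L = sqrt(t_bt*365.25*86400*3*Qv / (pi*hr*phi))
L = sqrt(17.998*365.25*86400*3*0.066105 / (pi*174.89*0.15022))
L = 1168.2 m


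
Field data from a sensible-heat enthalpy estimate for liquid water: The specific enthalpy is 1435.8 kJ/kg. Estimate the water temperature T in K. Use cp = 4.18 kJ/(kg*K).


T = h / cp
T = 1435.8 / 4.18
T = 343.4928 deg C
Convert to K: 343.4928 + 273.15 = 616.64 K
T = 616.64 K


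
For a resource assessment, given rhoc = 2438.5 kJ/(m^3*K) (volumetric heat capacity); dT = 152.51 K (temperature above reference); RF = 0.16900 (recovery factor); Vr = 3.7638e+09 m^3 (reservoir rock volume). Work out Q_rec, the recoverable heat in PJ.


Step 1: Q_s = Vr*rhoc*dT/1e12 = 3.7638e+09*2438.5*152.51/1e12 = 1399.741 PJ
Step 2: Q_rec = Q_s * RF = 1399.741 * 0.169 = 236.56 PJ
Q_rec = 236.56 PJ


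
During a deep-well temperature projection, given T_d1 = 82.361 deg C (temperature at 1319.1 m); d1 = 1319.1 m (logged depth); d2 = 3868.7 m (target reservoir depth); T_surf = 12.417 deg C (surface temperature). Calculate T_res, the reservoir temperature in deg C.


Step 1: grad = (T_d1 - T_surf)/d1 * 1000 = (82.361 - 12.417)/1319.1 * 1000 = 53.02403 deg C/km
Step 2: T_res = T_surf + grad*d2/1000 = 12.417 + 53.02403*3868.7/1000 = 217.55 deg C
T_res = 217.55 deg C


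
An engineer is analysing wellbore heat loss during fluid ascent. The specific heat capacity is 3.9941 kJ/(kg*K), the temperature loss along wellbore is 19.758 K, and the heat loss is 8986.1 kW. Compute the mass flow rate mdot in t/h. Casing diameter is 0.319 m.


mdot = Q_loss / (cp * dT)
mdot = 8986.1 / (3.9941 * 19.758)
mdot = 113.8700 kg/s
Convert: 113.8700 kg/s * 3.6 = 409.93 t/h
mdot = 409.93 t/h


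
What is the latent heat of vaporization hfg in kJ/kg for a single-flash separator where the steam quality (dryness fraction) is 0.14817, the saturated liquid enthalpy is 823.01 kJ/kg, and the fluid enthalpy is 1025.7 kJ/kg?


hfg = (h - hf) / x
hfg = (1025.7 - 823.01) / 0.14817
hfg = 1368.0 kJ/kg


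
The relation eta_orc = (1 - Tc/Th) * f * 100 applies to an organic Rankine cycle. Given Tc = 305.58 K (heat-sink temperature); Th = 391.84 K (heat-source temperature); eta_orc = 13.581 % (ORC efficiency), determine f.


f = (eta_orc/100) / (1 - Tc/Th)
f = (13.581/100) / (1 - 305.58/391.84)
f = 0.61692


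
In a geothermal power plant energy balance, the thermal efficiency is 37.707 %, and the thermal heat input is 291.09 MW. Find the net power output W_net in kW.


W_net = eta / 100 * Q_in
W_net = 37.707 / 100 * 291.09
W_net = 109.7613 MW
Convert: 109.7613 MW * 1000.0 = 1.0976e+05 kW
W_net = 1.0976e+05 kW


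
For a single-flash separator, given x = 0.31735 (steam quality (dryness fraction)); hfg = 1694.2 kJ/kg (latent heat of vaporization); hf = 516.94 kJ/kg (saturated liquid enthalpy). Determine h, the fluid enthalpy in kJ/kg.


h = hf + x * hfg
h = 516.94 + 0.31735 * 1694.2
h = 1054.6 kJ/kg


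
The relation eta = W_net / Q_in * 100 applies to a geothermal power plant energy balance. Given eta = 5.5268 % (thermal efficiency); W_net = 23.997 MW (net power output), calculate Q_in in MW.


Q_in = W_net / (eta / 100)
Q_in = 23.997 / (5.5268 / 100)
Q_in = 434.19 MW


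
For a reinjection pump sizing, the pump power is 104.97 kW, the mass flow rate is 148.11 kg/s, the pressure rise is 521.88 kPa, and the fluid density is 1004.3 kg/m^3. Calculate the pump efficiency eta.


eta = mdot * dP / (rho * P_pump)
eta = 148.11 * 521.88 / (1004.3 * 104.97)
eta = 0.73321


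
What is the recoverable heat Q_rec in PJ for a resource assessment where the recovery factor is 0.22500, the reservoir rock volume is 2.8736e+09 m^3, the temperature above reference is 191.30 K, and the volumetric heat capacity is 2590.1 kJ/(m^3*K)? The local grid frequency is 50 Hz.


Step 1: Q_s = Vr*rhoc*dT/1e12 = 2.8736e+09*2590.1*191.3/1e12 = 1423.829 PJ
Step 2: Q_rec = Q_s * RF = 1423.829 * 0.225 = 320.36 PJ
Q_rec = 320.36 PJ


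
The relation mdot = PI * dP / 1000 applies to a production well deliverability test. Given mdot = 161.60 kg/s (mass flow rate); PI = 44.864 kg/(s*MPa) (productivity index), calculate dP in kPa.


dP = mdot * 1000 / PI
dP = 161.60 * 1000 / 44.864
dP = 3602.0 kPa


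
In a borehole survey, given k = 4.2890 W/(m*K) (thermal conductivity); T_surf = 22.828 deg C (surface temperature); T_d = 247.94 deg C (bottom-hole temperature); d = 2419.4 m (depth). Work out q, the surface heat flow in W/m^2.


Step 1: grad = (T_d - T_surf)/d * 1000 = (247.94 - 22.828)/2419.4 * 1000 = 93.04456 deg C/km
Step 2: q = k * grad / 1000 = 4.289 * 93.04456 / 1000 = 0.39907 W/m^2
q = 0.39907 W/m^2


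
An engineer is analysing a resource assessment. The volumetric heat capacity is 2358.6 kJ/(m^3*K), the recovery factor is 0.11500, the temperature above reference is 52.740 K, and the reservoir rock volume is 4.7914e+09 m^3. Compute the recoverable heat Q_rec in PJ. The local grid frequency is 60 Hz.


Step 1: Q_s = Vr*rhoc*dT/1e12 = 4.7914e+09*2358.6*52.74/1e12 = 596.0145 PJ
Step 2: Q_rec = Q_s * RF = 596.0145 * 0.115 = 68.542 PJ
Q_rec = 68.542 PJ


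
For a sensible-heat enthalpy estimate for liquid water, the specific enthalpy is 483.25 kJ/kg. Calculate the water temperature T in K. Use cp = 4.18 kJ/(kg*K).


T = h / cp
T = 483.25 / 4.18
T = 115.6100 deg C
Convert to K: 115.6100 + 273.15 = 388.76 K
T = 388.76 K


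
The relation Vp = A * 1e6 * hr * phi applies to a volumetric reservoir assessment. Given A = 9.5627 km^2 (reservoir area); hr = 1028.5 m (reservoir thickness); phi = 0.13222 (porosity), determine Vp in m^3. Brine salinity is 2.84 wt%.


Vp = A * 1e6 * hr * phi
Vp = 9.5627 * 1e6 * 1028.5 * 0.13222
Vp = 1.3004e+09 m^3


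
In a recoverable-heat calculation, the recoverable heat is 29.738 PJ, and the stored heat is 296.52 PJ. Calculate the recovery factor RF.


RF = Q_rec / Q_s
RF = 29.738 / 296.52
RF = 0.10029


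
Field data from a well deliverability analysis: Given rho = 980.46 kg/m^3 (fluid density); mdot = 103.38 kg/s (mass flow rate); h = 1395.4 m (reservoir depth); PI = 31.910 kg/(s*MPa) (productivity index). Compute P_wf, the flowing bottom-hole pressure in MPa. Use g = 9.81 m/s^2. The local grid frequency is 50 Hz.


Step 1: P_i = rho*g*h/1e6 = 980.46*9.81*1395.4/1e6 = 13.42139 MPa
Step 2: P_wf = P_i - mdot/PI = 13.42139 - 103.38/31.91 = 10.182 MPa
P_wf = 10.182 MPa


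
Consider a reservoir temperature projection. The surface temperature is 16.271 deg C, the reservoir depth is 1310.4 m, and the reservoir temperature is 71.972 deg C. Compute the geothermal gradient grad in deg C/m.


grad = (T_res - T_surf) / d * 1000
grad = (71.972 - 16.271) / 1310.4 * 1000
grad = 42.50687 deg C/km
Convert: 42.50687 deg C/km * 0.001 = 0.042507 deg C/m
grad = 0.042507 deg C/m


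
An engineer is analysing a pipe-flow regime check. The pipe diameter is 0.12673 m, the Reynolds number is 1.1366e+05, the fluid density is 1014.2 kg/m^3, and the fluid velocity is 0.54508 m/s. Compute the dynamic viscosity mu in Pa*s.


mu = rho * vel * D / Re
mu = 1014.2 * 0.54508 * 0.12673 / 1.1366e+05
mu = 0.00061639 Pa*s


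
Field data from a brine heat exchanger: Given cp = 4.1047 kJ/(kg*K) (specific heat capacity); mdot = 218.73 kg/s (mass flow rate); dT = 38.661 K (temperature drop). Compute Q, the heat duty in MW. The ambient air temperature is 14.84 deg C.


Q = mdot * cp * dT / 1000
Q = 218.73 * 4.1047 * 38.661 / 1000
Q = 34.711 MW


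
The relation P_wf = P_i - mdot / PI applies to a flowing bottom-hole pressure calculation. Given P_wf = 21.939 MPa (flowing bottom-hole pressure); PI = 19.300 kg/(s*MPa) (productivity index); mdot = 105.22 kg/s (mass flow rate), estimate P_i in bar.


P_i = P_wf + mdot / PI
P_i = 21.939 + 105.22 / 19.300
P_i = 27.39081 MPa
Convert: 27.39081 MPa * 10.0 = 273.91 bar
P_i = 273.91 bar


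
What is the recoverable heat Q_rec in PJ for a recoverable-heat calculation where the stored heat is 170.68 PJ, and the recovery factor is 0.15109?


Q_rec = Q_s * RF
Q_rec = 170.68 * 0.15109
Q_rec = 25.788 PJ


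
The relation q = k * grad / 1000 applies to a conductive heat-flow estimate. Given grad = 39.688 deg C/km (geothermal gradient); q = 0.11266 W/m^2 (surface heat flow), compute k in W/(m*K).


k = q * 1000 / grad
k = 0.11266 * 1000 / 39.688
k = 2.8386 W/(m*K)


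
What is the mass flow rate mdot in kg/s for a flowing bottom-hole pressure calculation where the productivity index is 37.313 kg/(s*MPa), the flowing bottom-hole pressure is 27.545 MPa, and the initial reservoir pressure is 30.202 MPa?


mdot = (P_i - P_wf) * PI
mdot = (30.202 - 27.545) * 37.313
mdot = 99.141 kg/s


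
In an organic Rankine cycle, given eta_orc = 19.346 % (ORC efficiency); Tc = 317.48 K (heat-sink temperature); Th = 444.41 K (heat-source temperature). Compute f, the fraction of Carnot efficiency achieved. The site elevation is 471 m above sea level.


f = (eta_orc/100) / (1 - Tc/Th)
f = (19.346/100) / (1 - 317.48/444.41)
f = 0.67735


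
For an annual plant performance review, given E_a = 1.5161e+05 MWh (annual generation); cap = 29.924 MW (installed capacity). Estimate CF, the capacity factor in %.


CF = E_a / (cap * 8760) * 100
CF = 1.5161e+05 / (29.924 * 8760) * 100
CF = 57.837 %


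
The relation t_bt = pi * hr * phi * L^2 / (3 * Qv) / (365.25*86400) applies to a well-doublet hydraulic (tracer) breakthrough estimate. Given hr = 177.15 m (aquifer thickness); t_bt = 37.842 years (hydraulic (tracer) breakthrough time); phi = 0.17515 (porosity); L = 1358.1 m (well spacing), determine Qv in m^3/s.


Qv = pi*hr*phi*L^2 / (3*t_bt*365.25*86400)
Qv = pi*177.15*0.17515*1358.1^2 / (3*37.842*365.25*86400)
Qv = 0.050184 m^3/s


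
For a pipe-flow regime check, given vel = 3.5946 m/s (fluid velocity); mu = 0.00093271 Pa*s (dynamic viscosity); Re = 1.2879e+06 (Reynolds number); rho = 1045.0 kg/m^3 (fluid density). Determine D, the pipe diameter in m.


D = Re * mu / (rho * vel)
D = 1.2879e+06 * 0.00093271 / (1045.0 * 3.5946)
D = 0.31979 m


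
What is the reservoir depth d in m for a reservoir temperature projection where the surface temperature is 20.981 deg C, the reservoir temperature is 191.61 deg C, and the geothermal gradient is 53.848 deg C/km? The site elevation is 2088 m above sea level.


d = (T_res - T_surf) / grad * 1000
d = (191.61 - 20.981) / 53.848 * 1000
d = 3168.7 m


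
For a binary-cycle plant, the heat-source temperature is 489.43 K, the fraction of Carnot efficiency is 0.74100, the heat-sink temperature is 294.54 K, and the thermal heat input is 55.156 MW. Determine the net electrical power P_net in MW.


Step 1: eta = (1 - Tc/Th)*f = (1 - 294.54/489.43)*0.741 = 0.2950646
Step 2: P_net = eta * Q_in = 0.2950646 * 55.156 = 16.275 MW
P_net = 16.275 MW


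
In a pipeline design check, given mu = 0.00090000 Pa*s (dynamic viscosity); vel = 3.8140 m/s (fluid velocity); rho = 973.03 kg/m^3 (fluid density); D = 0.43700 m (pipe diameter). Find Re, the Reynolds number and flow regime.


Step 1: Re = rho*vel*D/mu = 973.03*3.814*0.437/0.0009 = 1.8020e+06
Step 2: Re = 1.8020e+06 > 4000, so flow is turbulent.
Re = 1.8020e+06 (turbulent)


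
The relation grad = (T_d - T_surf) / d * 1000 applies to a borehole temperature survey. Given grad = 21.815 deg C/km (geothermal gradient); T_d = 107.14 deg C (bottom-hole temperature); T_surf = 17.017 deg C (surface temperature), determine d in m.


d = (T_d - T_surf) / grad * 1000
d = (107.14 - 17.017) / 21.815 * 1000
d = 4131.2 m


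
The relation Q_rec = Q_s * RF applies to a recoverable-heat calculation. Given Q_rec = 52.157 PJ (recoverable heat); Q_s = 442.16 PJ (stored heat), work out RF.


RF = Q_rec / Q_s
RF = 52.157 / 442.16
RF = 0.11796


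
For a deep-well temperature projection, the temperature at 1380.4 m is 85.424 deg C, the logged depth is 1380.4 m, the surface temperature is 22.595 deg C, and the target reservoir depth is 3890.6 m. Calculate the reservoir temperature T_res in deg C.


Step 1: grad = (T_d1 - T_surf)/d1 * 1000 = (85.424 - 22.595)/1380.4 * 1000 = 45.51507 deg C/km
Step 2: T_res = T_surf + grad*d2/1000 = 22.595 + 45.51507*3890.6/1000 = 199.68 deg C
T_res = 199.68 deg C


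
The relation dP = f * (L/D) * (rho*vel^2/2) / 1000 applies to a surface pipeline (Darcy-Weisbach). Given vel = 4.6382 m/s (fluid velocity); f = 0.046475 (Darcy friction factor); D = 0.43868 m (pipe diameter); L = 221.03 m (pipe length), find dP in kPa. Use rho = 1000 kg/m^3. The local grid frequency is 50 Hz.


dP = f * (L/D) * (rho*vel^2/2) / 1000
dP = 0.046475 * (221.03/0.43868) * (1000*4.6382^2/2) / 1000
dP = 251.88 kPa


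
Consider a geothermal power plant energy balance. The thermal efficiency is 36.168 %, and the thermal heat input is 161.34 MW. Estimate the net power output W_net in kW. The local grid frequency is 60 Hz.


W_net = eta / 100 * Q_in
W_net = 36.168 / 100 * 161.34
W_net = 58.35345 MW
Convert: 58.35345 MW * 1000.0 = 58353 kW
W_net = 58353 kW


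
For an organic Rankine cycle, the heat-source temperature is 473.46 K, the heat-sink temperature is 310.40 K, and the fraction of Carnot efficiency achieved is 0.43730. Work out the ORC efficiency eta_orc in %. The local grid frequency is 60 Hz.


eta_orc = (1 - Tc/Th) * f * 100
eta_orc = (1 - 310.40/473.46) * 0.43730 * 100
eta_orc = 15.061 %


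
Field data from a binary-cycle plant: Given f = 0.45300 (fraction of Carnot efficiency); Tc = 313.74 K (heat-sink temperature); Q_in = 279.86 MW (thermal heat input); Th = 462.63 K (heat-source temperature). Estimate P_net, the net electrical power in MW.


Step 1: eta = (1 - Tc/Th)*f = (1 - 313.74/462.63)*0.453 = 0.1457907
Step 2: P_net = eta * Q_in = 0.1457907 * 279.86 = 40.801 MW
P_net = 40.801 MW


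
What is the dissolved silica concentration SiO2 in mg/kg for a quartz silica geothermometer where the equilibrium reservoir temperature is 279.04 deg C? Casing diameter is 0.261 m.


SiO2 = 10^(5.19 - 1309/(T_eq + 273.15))
SiO2 = 10^(5.19 - 1309/(279.04 + 273.15))
SiO2 = 659.84 mg/kg


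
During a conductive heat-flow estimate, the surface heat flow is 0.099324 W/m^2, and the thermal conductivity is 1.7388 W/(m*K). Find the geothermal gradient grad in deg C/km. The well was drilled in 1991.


grad = q * 1000 / k
grad = 0.099324 * 1000 / 1.7388
grad = 57.122 deg C/km


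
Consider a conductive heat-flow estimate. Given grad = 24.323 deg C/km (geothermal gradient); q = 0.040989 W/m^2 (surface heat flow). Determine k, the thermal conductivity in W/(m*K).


k = q * 1000 / grad
k = 0.040989 * 1000 / 24.323
k = 1.6852 W/(m*K)


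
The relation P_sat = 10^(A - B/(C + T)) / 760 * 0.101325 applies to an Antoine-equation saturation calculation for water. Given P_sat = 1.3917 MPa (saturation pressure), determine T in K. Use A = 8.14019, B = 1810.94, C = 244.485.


T = B / (A - log10(P_sat * 760 / 0.101325)) - C
T = 1810.94 / (8.14019 - log10(1.3917 * 760 / 0.101325)) - 244.485
T = 194.8985 deg C
Convert to K: 194.8985 + 273.15 = 468.05 K
T = 468.05 K


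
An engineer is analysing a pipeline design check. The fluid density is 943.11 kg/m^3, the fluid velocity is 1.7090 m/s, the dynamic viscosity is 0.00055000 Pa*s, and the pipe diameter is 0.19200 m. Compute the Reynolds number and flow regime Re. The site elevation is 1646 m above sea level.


Step 1: Re = rho*vel*D/mu = 943.11*1.709*0.192/0.00055 = 5.6266e+05
Step 2: Re = 5.6266e+05 > 4000, so flow is turbulent.
Re = 5.6266e+05 (turbulent)


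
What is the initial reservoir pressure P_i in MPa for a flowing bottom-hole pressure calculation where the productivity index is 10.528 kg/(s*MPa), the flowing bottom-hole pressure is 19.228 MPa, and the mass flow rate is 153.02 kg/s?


P_i = P_wf + mdot / PI
P_i = 19.228 + 153.02 / 10.528
P_i = 33.763 MPa


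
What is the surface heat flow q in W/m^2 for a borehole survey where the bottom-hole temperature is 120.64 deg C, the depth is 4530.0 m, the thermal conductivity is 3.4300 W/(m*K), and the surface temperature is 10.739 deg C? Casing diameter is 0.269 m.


Step 1: grad = (T_d - T_surf)/d * 1000 = (120.64 - 10.739)/4530.0 * 1000 = 24.26071 deg C/km
Step 2: q = k * grad / 1000 = 3.43 * 24.26071 / 1000 = 0.083214 W/m^2
q = 0.083214 W/m^2


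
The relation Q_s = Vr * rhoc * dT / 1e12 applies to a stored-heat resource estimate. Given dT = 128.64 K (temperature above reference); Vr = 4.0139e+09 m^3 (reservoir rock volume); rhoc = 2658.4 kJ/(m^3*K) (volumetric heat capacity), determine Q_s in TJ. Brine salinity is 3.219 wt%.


Q_s = Vr * rhoc * dT / 1e12
Q_s = 4.0139e+09 * 2658.4 * 128.64 / 1e12
Q_s = 1372.660 PJ
Convert: 1372.660 PJ * 1000.0 = 1.3727e+06 TJ
Q_s = 1.3727e+06 TJ


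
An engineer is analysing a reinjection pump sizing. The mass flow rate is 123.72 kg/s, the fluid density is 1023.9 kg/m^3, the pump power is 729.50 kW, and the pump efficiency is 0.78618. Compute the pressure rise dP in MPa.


dP = P_pump * rho * eta / mdot
dP = 729.50 * 1023.9 * 0.78618 / 123.72
dP = 4746.406 kPa
Convert: 4746.406 kPa * 0.001 = 4.7464 MPa
dP = 4.7464 MPa


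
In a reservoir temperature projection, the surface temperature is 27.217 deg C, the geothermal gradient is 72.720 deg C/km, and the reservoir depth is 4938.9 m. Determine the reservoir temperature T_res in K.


T_res = T_surf + grad * d / 1000
T_res = 27.217 + 72.720 * 4938.9 / 1000
T_res = 386.3738 deg C
Convert to K: 386.3738 + 273.15 = 659.52 K
T_res = 659.52 K


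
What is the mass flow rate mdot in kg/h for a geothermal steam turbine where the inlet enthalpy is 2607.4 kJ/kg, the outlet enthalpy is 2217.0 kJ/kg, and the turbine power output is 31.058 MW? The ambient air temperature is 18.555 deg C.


mdot = P * 1000 / (h_in - h_out)
mdot = 31.058 * 1000 / (2607.4 - 2217.0)
mdot = 79.55430 kg/s
Convert: 79.55430 kg/s * 3600.0 = 2.8640e+05 kg/h
mdot = 2.8640e+05 kg/h


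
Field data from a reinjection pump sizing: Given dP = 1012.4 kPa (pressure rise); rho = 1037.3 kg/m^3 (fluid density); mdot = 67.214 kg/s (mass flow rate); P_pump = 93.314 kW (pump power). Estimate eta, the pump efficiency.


eta = mdot * dP / (rho * P_pump)
eta = 67.214 * 1012.4 / (1037.3 * 93.314)
eta = 0.70301


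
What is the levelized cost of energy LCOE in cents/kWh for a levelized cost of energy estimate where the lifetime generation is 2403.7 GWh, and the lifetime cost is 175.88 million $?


LCOE = C_tot / E_tot * 100
LCOE = 175.88 / 2403.7 * 100
LCOE = 7.3171 cents/kWh


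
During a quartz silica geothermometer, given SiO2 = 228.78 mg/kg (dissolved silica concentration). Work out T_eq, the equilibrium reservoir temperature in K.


T_eq = 1309 / (5.19 - log10(SiO2)) - 273.15
T_eq = 1309 / (5.19 - log10(228.78)) - 273.15
T_eq = 189.2991 deg C
Convert to K: 189.2991 + 273.15 = 462.45 K
T_eq = 462.45 K


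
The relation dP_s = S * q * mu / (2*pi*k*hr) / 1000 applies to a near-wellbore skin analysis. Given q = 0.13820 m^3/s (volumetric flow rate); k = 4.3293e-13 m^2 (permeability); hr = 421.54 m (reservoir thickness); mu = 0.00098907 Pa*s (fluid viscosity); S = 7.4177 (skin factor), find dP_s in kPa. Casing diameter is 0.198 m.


dP_s = S * q * mu / (2*pi*k*hr) / 1000
dP_s = 7.4177 * 0.13820 * 0.00098907 / (2*pi*4.3293e-13*421.54) / 1000
dP_s = 884.24 kPa


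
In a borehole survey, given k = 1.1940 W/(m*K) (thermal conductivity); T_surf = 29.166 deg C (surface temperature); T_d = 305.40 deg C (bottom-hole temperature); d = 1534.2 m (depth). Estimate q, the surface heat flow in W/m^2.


Step 1: grad = (T_d - T_surf)/d * 1000 = (305.4 - 29.166)/1534.2 * 1000 = 180.0508 deg C/km
Step 2: q = k * grad / 1000 = 1.194 * 180.0508 / 1000 = 0.21498 W/m^2
q = 0.21498 W/m^2


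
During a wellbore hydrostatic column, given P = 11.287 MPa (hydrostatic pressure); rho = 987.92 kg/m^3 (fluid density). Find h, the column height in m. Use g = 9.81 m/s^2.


h = P * 1e6 / (g * rho)
h = 11.287 * 1e6 / (9.81 * 987.92)
h = 1164.6 m


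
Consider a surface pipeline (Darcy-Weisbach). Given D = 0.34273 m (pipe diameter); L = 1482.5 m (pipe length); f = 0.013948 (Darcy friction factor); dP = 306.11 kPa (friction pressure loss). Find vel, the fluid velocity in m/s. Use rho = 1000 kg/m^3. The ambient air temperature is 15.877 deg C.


vel = sqrt(dP*1000*2*D / (f*L*rho))
vel = sqrt(306.11*1000*2*0.34273 / (0.013948*1482.5*1000))
vel = 3.1855 m/s


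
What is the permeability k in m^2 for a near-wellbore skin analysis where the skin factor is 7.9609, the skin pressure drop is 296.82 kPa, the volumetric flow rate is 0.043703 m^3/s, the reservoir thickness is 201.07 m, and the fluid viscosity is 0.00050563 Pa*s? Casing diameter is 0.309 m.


k = S*q*mu / (2*pi*dP_s*1000*hr)
k = 7.9609*0.043703*0.00050563 / (2*pi*296.82*1000*201.07)
k = 4.6912e-13 m^2


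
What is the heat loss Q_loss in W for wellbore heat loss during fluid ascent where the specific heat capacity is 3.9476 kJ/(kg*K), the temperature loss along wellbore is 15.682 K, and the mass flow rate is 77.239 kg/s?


Q_loss = mdot * cp * dT
Q_loss = 77.239 * 3.9476 * 15.682
Q_loss = 4781.578 kW
Convert: 4781.578 kW * 1000.0 = 4.7816e+06 W
Q_loss = 4.7816e+06 W


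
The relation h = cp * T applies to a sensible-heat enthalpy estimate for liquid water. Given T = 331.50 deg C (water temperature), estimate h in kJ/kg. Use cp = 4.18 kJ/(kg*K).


h = cp * T
h = 4.18 * 331.50
h = 1385.7 kJ/kg


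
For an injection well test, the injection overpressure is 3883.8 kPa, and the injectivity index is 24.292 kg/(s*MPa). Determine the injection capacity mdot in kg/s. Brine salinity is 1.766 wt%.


mdot = II * dP / 1000
mdot = 24.292 * 3883.8 / 1000
mdot = 94.345 kg/s


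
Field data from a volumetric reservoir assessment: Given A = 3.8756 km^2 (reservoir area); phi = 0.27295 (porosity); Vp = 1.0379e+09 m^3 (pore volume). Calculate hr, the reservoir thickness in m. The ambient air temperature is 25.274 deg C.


hr = Vp / (A * 1e6 * phi)
hr = 1.0379e+09 / (3.8756 * 1e6 * 0.27295)
hr = 981.15 m


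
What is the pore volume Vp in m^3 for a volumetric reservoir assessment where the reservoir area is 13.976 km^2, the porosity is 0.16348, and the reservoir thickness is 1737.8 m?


Vp = A * 1e6 * hr * phi
Vp = 13.976 * 1e6 * 1737.8 * 0.16348
Vp = 3.9705e+09 m^3


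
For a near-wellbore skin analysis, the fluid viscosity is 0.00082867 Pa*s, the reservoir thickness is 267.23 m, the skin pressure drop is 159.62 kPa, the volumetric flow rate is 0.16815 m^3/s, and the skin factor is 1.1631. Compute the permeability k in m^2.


k = S*q*mu / (2*pi*dP_s*1000*hr)
k = 1.1631*0.16815*0.00082867 / (2*pi*159.62*1000*267.23)
k = 6.0470e-13 m^2


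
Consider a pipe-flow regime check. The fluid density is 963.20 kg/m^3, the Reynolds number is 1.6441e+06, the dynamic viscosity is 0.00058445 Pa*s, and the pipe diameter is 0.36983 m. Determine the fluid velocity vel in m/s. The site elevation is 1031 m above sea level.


vel = Re * mu / (rho * D)
vel = 1.6441e+06 * 0.00058445 / (963.20 * 0.36983)
vel = 2.6975 m/s


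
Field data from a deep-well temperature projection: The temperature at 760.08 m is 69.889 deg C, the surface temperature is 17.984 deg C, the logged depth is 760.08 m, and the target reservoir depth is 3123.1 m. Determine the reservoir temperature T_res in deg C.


Step 1: grad = (T_d1 - T_surf)/d1 * 1000 = (69.889 - 17.984)/760.08 * 1000 = 68.28886 deg C/km
Step 2: T_res = T_surf + grad*d2/1000 = 17.984 + 68.28886*3123.1/1000 = 231.26 deg C
T_res = 231.26 deg C


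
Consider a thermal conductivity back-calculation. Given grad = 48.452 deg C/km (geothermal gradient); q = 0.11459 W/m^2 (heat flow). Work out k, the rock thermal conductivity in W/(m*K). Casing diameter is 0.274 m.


k = q / (grad / 1000)
k = 0.11459 / (48.452 / 1000)
k = 2.3650 W/(m*K)


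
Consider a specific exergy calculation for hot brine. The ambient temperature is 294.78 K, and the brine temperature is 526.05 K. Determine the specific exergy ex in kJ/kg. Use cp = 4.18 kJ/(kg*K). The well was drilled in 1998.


ex = cp * ((T_b - T_0) - T_0 * ln(T_b/T_0))
ex = 4.18 * ((526.05 - 294.78) - 294.78 * ln(526.05/294.78))
ex = 253.07 kJ/kg


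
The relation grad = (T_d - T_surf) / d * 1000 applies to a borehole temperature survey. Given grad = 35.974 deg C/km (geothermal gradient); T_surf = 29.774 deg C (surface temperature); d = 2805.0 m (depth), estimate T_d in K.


T_d = T_surf + grad * d / 1000
T_d = 29.774 + 35.974 * 2805.0 / 1000
T_d = 130.6811 deg C
Convert to K: 130.6811 + 273.15 = 403.83 K
T_d = 403.83 K


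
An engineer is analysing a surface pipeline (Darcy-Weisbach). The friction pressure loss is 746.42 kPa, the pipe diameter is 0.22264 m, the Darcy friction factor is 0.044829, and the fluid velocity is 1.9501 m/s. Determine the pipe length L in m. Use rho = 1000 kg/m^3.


L = dP*1000*D / (f*rho*vel^2/2)
L = 746.42*1000*0.22264 / (0.044829*1000*1.9501^2/2)
L = 1949.6 m


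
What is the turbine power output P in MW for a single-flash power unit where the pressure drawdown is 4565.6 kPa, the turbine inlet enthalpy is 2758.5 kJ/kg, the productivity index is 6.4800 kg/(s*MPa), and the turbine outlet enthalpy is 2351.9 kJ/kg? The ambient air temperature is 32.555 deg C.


Step 1: mdot = PI * dP / 1000 = 6.48 * 4565.6 / 1000 = 29.58509 kg/s
Step 2: P = mdot*(h_in - h_out)/1000 = 29.58509*(2758.5 - 2351.9)/1000 = 12.029 MW
P = 12.029 MW


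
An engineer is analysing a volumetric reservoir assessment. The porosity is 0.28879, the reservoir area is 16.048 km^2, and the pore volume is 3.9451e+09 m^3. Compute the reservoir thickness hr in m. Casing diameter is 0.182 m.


hr = Vp / (A * 1e6 * phi)
hr = 3.9451e+09 / (16.048 * 1e6 * 0.28879)
hr = 851.25 m


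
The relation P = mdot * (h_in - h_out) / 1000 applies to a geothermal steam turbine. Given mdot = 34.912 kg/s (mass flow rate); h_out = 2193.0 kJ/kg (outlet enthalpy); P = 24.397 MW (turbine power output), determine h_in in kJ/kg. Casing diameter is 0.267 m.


h_in = h_out + P * 1000 / mdot
h_in = 2193.0 + 24.397 * 1000 / 34.912
h_in = 2891.8 kJ/kg


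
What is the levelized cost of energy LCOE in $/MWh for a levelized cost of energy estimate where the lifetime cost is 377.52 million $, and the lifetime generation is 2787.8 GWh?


LCOE = C_tot / E_tot * 100
LCOE = 377.52 / 2787.8 * 100
LCOE = 13.54186 cents/kWh
Convert: 13.54186 cents/kWh * 10.0 = 135.42 $/MWh
LCOE = 135.42 $/MWh


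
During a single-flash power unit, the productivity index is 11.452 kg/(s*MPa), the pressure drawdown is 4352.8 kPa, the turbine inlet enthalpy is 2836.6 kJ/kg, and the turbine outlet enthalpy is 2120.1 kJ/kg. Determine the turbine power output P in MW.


Step 1: mdot = PI * dP / 1000 = 11.452 * 4352.8 / 1000 = 49.84827 kg/s
Step 2: P = mdot*(h_in - h_out)/1000 = 49.84827*(2836.6 - 2120.1)/1000 = 35.716 MW
P = 35.716 MW


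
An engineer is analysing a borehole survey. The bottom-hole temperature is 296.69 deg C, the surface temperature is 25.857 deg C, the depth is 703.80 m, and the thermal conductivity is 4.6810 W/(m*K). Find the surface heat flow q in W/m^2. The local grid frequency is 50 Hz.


Step 1: grad = (T_d - T_surf)/d * 1000 = (296.69 - 25.857)/703.8 * 1000 = 384.8153 deg C/km
Step 2: q = k * grad / 1000 = 4.681 * 384.8153 / 1000 = 1.8013 W/m^2
q = 1.8013 W/m^2


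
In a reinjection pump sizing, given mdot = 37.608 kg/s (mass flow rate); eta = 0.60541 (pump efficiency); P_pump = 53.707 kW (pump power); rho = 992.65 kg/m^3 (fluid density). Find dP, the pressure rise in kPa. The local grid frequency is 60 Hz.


dP = P_pump * rho * eta / mdot
dP = 53.707 * 992.65 * 0.60541 / 37.608
dP = 858.22 kPa
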